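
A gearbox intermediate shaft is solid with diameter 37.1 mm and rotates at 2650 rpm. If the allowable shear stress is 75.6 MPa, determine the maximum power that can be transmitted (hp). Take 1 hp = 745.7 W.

282 hp

J = πd⁴/32 = π(0.0371)⁴/32 = 1.860×10^-7 m⁴.
T_max = τ_allow·J/r = 7.56×10^7 × 1.860×10^-7 / 0.0186 = 758.0 N·m.
ω = 2π·2650/60 = 277.5 rad/s, so P_max = T_max·ω = 2.104×10^5 W.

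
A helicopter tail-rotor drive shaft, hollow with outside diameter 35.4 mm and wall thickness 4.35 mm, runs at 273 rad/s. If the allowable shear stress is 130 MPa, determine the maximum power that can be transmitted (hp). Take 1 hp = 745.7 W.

J = π(d_o⁴ − d_i⁴)/32 = π(0.0354⁴ − 0.0267⁴)/32 = 1.043×10^-7 m⁴.
T_max = τ_allow·J/r = 1.30×10^8 × 1.043×10^-7 / 0.0177 = 765.9 N·m.
ω = 273 rad/s, so P_max = T_max·ω = 2.091×10^5 W.

280 hp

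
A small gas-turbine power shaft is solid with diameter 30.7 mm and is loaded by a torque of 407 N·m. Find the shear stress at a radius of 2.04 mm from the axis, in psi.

1380 psi

J = πd⁴/32 = π(0.0307)⁴/32 = 8.721×10^-8 m⁴.
Shear stress varies linearly with radius: τ = T·r/J = 407.0 × 0.00204 / 8.721×10^-8 = 9.521×10^6 Pa.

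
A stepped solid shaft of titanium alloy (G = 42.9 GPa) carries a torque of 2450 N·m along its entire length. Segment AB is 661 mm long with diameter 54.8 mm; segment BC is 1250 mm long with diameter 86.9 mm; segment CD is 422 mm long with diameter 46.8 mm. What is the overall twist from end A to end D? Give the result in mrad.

107 mrad

J_AB = π(0.0548)⁴/32 = 8.85×10^-7 m⁴; J_BC = π(0.0869)⁴/32 = 5.60×10^-6 m⁴; J_CD = π(0.0468)⁴/32 = 4.71×10^-7 m⁴.
θ = (T/G)·Σ L_i/J_i = (2450/42.9×10⁹)·(0.661/8.85×10^-7 + 1.25/5.60×10^-6 + 0.422/4.71×10^-7) = 0.1066 rad.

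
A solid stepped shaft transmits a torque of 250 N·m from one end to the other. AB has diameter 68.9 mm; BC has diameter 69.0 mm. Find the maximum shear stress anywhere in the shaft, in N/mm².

Under the same torque, τ_max = 16T/(πd³) is largest where d is smallest — segment AB (d = 68.9 mm).
τ_max = 16·250.0/(π·(0.0689)³) = 3.893×10^6 Pa.

3.89 N/mm²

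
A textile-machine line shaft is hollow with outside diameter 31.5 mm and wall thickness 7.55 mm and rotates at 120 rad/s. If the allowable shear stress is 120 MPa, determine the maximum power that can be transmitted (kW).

J = π(d_o⁴ − d_i⁴)/32 = π(0.0315⁴ − 0.0164⁴)/32 = 8.956×10^-8 m⁴.
T_max = τ_allow·J/r = 1.20×10^8 × 8.956×10^-8 / 0.0158 = 682.3 N·m.
ω = 120 rad/s, so P_max = T_max·ω = 8.188×10^4 W.

81.9 kW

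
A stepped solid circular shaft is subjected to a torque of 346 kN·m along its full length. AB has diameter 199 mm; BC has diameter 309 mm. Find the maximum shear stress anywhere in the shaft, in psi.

Under the same torque, τ_max = 16T/(πd³) is largest where d is smallest — segment AB (d = 199 mm).
τ_max = 16·346000/(π·(0.199)³) = 2.236×10^8 Pa.

32400 psi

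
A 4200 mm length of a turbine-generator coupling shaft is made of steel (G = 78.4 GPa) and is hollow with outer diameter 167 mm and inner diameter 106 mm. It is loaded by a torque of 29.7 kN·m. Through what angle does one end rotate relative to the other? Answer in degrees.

1.43°

J = π(d_o⁴ − d_i⁴)/32 = π(0.167⁴ − 0.106⁴)/32 = 6.397×10^-5 m⁴.
θ = T·L/(G·J) = 29700 × 4.20 / (78.4×10⁹ × 6.397×10^-5) = 0.02487 rad.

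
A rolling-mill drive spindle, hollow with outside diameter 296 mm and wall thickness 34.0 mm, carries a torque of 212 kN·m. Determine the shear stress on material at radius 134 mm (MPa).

58.2 MPa

J = π(d_o⁴ − d_i⁴)/32 = π(0.296⁴ − 0.228⁴)/32 = 4.883×10^-4 m⁴.
Shear stress varies linearly with radius: τ = T·r/J = 212000 × 0.134 / 4.883×10^-4 = 5.817×10^7 Pa.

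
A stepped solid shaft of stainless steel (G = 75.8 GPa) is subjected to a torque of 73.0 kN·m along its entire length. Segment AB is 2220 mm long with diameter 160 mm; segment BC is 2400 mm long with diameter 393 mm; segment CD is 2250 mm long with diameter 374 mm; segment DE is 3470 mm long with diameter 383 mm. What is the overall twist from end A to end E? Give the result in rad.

0.0369 rad

J_AB = π(0.160)⁴/32 = 6.43×10^-5 m⁴; J_BC = π(0.393)⁴/32 = 2.34×10^-3 m⁴; J_CD = π(0.374)⁴/32 = 1.92×10^-3 m⁴; J_DE = π(0.383)⁴/32 = 2.11×10^-3 m⁴.
θ = (T/G)·Σ L_i/J_i = (73000/75.8×10⁹)·(2.22/6.43×10^-5 + 2.40/2.34×10^-3 + 2.25/1.92×10^-3 + 3.47/2.11×10^-3) = 0.03693 rad.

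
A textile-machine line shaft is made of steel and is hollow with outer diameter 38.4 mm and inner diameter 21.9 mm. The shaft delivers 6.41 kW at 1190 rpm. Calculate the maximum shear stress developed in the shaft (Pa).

5.17e6 Pa

ω = 2π·1190/60 = 124.6 rad/s, so T = P/ω = 6.41×10³ / 124.6 = 51.44 N·m.
J = π(d_o⁴ − d_i⁴)/32 = π(0.0384⁴ − 0.0219⁴)/32 = 1.909×10^-7 m⁴.
τ_max = T·r/J = 51.44 × 0.0192 / 1.909×10^-7 = 5.174×10^6 Pa.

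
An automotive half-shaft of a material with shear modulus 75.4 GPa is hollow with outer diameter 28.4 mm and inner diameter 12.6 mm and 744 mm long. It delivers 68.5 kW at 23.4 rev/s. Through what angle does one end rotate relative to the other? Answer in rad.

ω = 2π·23.4 = 147.0 rad/s, so T = P/ω = 68.5×10³ / 147.0 = 465.9 N·m.
J = π(d_o⁴ − d_i⁴)/32 = π(0.0284⁴ − 0.0126⁴)/32 = 6.139×10^-8 m⁴.
θ = T·L/(G·J) = 465.9 × 0.744 / (75.4×10⁹ × 6.139×10^-8) = 0.07488 rad.

0.0749 rad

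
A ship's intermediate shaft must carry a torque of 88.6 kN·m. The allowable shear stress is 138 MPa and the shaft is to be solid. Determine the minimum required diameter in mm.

148 mm

For a solid shaft τ_max = 16T/(πd³), so d = (16T/(π τ_allow))^(1/3) = (16·88600/(π·1.38×10^8))^(1/3) = 0.1484 m.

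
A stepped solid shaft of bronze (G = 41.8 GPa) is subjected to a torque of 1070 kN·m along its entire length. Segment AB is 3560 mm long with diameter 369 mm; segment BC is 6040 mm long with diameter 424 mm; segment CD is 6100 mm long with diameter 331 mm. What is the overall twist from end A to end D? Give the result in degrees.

13.3°

J_AB = π(0.369)⁴/32 = 1.82×10^-3 m⁴; J_BC = π(0.424)⁴/32 = 3.17×10^-3 m⁴; J_CD = π(0.331)⁴/32 = 1.18×10^-3 m⁴.
θ = (T/G)·Σ L_i/J_i = (1.070e6/41.8×10⁹)·(3.56/1.82×10^-3 + 6.04/3.17×10^-3 + 6.10/1.18×10^-3) = 0.2313 rad.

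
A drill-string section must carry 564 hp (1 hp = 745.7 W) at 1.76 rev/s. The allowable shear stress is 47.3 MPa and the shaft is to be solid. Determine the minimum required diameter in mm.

ω = 2π·1.76 = 11.06 rad/s, so T = P/ω = 564×745.7 / 11.06 = 38030 N·m.
For a solid shaft τ_max = 16T/(πd³), so d = (16T/(π τ_allow))^(1/3) = (16·38030/(π·4.73×10^7))^(1/3) = 0.1600 m.

160 mm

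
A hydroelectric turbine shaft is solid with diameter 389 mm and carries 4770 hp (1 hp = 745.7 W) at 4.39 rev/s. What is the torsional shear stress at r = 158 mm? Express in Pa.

ω = 2π·4.39 = 27.58 rad/s, so T = P/ω = 4770×745.7 / 27.58 = 129000 N·m.
J = πd⁴/32 = π(0.389)⁴/32 = 2.248×10^-3 m⁴.
Shear stress varies linearly with radius: τ = T·r/J = 129000 × 0.158 / 2.248×10^-3 = 9.064×10^6 Pa.

9.06e6 Pa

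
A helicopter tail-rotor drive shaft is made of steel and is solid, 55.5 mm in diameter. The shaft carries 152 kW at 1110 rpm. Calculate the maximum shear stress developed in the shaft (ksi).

5.65 ksi

ω = 2π·1110/60 = 116.2 rad/s, so T = P/ω = 152×10³ / 116.2 = 1308 N·m.
J = πd⁴/32 = π(0.0555)⁴/32 = 9.315×10^-7 m⁴.
τ_max = T·r/J = 1308 × 0.0278 / 9.315×10^-7 = 3.896×10^7 Pa.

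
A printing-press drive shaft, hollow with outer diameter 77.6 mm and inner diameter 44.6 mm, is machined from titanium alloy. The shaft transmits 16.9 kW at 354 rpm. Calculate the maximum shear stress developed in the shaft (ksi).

ω = 2π·354/60 = 37.07 rad/s, so T = P/ω = 16.9×10³ / 37.07 = 455.9 N·m.
J = π(d_o⁴ − d_i⁴)/32 = π(0.0776⁴ − 0.0446⁴)/32 = 3.172×10^-6 m⁴.
τ_max = T·r/J = 455.9 × 0.0388 / 3.172×10^-6 = 5.577×10^6 Pa.

0.809 ksi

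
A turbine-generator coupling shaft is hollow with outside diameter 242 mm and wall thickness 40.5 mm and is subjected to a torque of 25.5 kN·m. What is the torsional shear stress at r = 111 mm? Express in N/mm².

10.5 N/mm²

J = π(d_o⁴ − d_i⁴)/32 = π(0.242⁴ − 0.161⁴)/32 = 2.708×10^-4 m⁴.
Shear stress varies linearly with radius: τ = T·r/J = 25500 × 0.111 / 2.708×10^-4 = 1.045×10^7 Pa.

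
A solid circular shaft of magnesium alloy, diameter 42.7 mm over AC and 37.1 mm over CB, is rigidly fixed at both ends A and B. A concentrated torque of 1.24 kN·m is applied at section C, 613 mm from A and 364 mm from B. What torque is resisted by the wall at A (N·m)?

Compatibility: T_A·a/J_AC = T_B·b/J_CB with T_A + T_B = T₀.
J_AC = 3.26×10^-7 m⁴, J_CB = 1.86×10^-7 m⁴, so T_A = T₀·(J_AC/a)/((J_AC/a)+(J_CB/b)) = 632.7 N·m, T_B = 607.3 N·m.

633 N·m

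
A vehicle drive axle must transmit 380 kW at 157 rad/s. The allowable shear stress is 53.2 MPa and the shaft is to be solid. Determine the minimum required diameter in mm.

61.4 mm

ω = 157 rad/s, so T = P/ω = 380×10³ / 157.0 = 2420 N·m.
For a solid shaft τ_max = 16T/(πd³), so d = (16T/(π τ_allow))^(1/3) = (16·2420/(π·5.32×10^7))^(1/3) = 0.06142 m.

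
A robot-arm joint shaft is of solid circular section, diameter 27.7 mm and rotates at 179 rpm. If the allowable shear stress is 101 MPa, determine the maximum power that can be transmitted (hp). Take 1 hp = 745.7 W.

J = πd⁴/32 = π(0.0277)⁴/32 = 5.780×10^-8 m⁴.
T_max = τ_allow·J/r = 1.01×10^8 × 5.780×10^-8 / 0.0138 = 421.5 N·m.
ω = 2π·179/60 = 18.74 rad/s, so P_max = T_max·ω = 7901 W.

10.6 hp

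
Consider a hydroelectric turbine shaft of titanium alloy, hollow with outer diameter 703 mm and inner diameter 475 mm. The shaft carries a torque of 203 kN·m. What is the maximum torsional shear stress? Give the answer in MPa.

J = π(d_o⁴ − d_i⁴)/32 = π(0.703⁴ − 0.475⁴)/32 = 0.01898 m⁴.
τ_max = T·r/J = 203000 × 0.351 / 0.01898 = 3.759×10^6 Pa.

3.76 MPa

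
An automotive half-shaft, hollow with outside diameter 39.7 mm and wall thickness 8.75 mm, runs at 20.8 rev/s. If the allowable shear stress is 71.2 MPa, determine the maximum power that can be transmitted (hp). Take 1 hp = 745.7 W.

J = π(d_o⁴ − d_i⁴)/32 = π(0.0397⁴ − 0.0222⁴)/32 = 2.200×10^-7 m⁴.
T_max = τ_allow·J/r = 7.12×10^7 × 2.200×10^-7 / 0.0199 = 789.2 N·m.
ω = 2π·20.8 = 130.7 rad/s, so P_max = T_max·ω = 1.031×10^5 W.

138 hp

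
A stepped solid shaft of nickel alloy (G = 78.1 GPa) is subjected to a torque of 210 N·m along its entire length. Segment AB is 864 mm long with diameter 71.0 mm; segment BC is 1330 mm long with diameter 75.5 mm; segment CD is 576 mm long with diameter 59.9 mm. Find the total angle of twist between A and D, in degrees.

J_AB = π(0.0710)⁴/32 = 2.49×10^-6 m⁴; J_BC = π(0.0755)⁴/32 = 3.19×10^-6 m⁴; J_CD = π(0.0599)⁴/32 = 1.26×10^-6 m⁴.
θ = (T/G)·Σ L_i/J_i = (210.0/78.1×10⁹)·(0.864/2.49×10^-6 + 1.33/3.19×10^-6 + 0.576/1.26×10^-6) = 3.278×10^-3 rad.

0.188°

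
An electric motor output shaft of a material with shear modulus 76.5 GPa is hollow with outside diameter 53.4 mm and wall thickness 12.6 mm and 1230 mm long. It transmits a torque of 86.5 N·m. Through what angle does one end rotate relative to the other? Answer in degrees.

J = π(d_o⁴ − d_i⁴)/32 = π(0.0534⁴ − 0.0282⁴)/32 = 7.362×10^-7 m⁴.
θ = T·L/(G·J) = 86.50 × 1.23 / (76.5×10⁹ × 7.362×10^-7) = 1.889×10^-3 rad.

0.108°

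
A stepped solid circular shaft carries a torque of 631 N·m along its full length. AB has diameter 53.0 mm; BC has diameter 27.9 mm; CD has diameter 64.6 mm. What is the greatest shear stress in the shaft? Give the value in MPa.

Under the same torque, τ_max = 16T/(πd³) is largest where d is smallest — segment BC (d = 27.9 mm).
τ_max = 16·631.0/(π·(0.0279)³) = 1.480×10^8 Pa.

148 MPa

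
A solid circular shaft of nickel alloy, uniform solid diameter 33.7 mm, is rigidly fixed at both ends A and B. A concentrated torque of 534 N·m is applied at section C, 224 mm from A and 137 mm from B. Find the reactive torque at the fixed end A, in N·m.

203 N·m

With uniform GJ and both ends fixed, compatibility θ_AC = θ_CB gives T_A·a = T_B·b, together with T_A + T_B = T₀.
T_A = T₀·b/(a+b) = 534.0·137/361.0 = 202.7 N·m; T_B = 331.3 N·m.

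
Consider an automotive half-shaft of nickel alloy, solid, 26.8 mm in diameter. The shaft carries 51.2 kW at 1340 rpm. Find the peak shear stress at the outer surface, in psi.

ω = 2π·1340/60 = 140.3 rad/s, so T = P/ω = 51.2×10³ / 140.3 = 364.9 N·m.
J = πd⁴/32 = π(0.0268)⁴/32 = 5.065×10^-8 m⁴.
τ_max = T·r/J = 364.9 × 0.0134 / 5.065×10^-8 = 9.654×10^7 Pa.

14000 psi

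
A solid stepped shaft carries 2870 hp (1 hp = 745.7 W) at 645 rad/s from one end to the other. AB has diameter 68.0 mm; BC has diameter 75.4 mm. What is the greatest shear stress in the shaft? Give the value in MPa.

53.7 MPa

ω = 645 rad/s, so T = P/ω = 2870×745.7 / 645.0 = 3318 N·m.
Under the same torque, τ_max = 16T/(πd³) is largest where d is smallest — segment AB (d = 68.0 mm).
τ_max = 16·3318/(π·(0.0680)³) = 5.374×10^7 Pa.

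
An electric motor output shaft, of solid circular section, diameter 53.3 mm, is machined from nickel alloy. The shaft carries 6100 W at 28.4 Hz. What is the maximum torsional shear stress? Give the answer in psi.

ω = 2π·28.4 = 178.4 rad/s, so T = P/ω = 6100 / 178.4 = 34.18 N·m.
J = πd⁴/32 = π(0.0533)⁴/32 = 7.923×10^-7 m⁴.
τ_max = T·r/J = 34.18 × 0.0267 / 7.923×10^-7 = 1.150×10^6 Pa.

167 psi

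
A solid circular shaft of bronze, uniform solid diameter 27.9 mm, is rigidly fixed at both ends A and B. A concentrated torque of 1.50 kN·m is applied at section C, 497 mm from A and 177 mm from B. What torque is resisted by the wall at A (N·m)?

394 N·m

With uniform GJ and both ends fixed, compatibility θ_AC = θ_CB gives T_A·a = T_B·b, together with T_A + T_B = T₀.
T_A = T₀·b/(a+b) = 1500·177/674.0 = 393.9 N·m; T_B = 1106 N·m.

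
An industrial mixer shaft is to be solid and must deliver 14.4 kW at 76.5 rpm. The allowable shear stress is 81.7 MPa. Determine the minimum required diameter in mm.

ω = 2π·76.5/60 = 8.011 rad/s, so T = P/ω = 14.4×10³ / 8.011 = 1798 N·m.
For a solid shaft τ_max = 16T/(πd³), so d = (16T/(π τ_allow))^(1/3) = (16·1798/(π·8.17×10^7))^(1/3) = 0.04821 m.

48.2 mm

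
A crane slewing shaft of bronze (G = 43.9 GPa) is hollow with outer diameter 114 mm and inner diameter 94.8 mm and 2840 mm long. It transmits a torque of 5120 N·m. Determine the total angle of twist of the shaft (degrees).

J = π(d_o⁴ − d_i⁴)/32 = π(0.114⁴ − 0.0948⁴)/32 = 8.652×10^-6 m⁴.
θ = T·L/(G·J) = 5120 × 2.84 / (43.9×10⁹ × 8.652×10^-6) = 0.03828 rad.

2.19°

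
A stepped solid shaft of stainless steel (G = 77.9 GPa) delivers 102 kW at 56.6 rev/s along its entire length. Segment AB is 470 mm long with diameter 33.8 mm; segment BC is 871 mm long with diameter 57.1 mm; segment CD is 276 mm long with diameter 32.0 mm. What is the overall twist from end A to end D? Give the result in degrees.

ω = 2π·56.6 = 355.6 rad/s, so T = P/ω = 102×10³ / 355.6 = 286.8 N·m.
J_AB = π(0.0338)⁴/32 = 1.28×10^-7 m⁴; J_BC = π(0.0571)⁴/32 = 1.04×10^-6 m⁴; J_CD = π(0.0320)⁴/32 = 1.03×10^-7 m⁴.
θ = (T/G)·Σ L_i/J_i = (286.8/77.9×10⁹)·(0.470/1.28×10^-7 + 0.871/1.04×10^-6 + 0.276/1.03×10^-7) = 0.02645 rad.

1.52°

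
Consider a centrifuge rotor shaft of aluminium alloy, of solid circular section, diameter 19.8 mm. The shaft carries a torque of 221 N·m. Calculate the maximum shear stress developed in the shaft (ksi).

21.0 ksi

J = πd⁴/32 = π(0.0198)⁴/32 = 1.509×10^-8 m⁴.
τ_max = T·r/J = 221.0 × 0.00990 / 1.509×10^-8 = 1.450×10^8 Pa.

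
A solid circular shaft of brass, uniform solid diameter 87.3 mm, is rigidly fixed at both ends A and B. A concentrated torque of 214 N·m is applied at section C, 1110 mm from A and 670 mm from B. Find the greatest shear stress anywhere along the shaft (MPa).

1.02 MPa

With uniform GJ and both ends fixed, compatibility θ_AC = θ_CB gives T_A·a = T_B·b, together with T_A + T_B = T₀.
T_A = T₀·b/(a+b) = 214.0·670/1780 = 80.55 N·m; T_B = 133.4 N·m.
τ in each portion: τ_AC = 6.17×10^5 Pa, τ_CB = 1.02×10^6 Pa; maximum is in CB.
τ_max = T_CB·r/J = 133.4·0.0437/5.70×10^-6 = 1.022×10^6 Pa.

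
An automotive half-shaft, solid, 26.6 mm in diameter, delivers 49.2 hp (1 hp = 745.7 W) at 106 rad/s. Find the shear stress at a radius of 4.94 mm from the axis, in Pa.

3.48e7 Pa

ω = 106 rad/s, so T = P/ω = 49.2×745.7 / 106.0 = 346.1 N·m.
J = πd⁴/32 = π(0.0266)⁴/32 = 4.915×10^-8 m⁴.
Shear stress varies linearly with radius: τ = T·r/J = 346.1 × 0.00494 / 4.915×10^-8 = 3.479×10^7 Pa.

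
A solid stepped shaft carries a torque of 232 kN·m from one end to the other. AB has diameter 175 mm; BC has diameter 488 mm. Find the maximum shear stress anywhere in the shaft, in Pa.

2.20e8 Pa

Under the same torque, τ_max = 16T/(πd³) is largest where d is smallest — segment AB (d = 175 mm).
τ_max = 16·232000/(π·(0.175)³) = 2.205×10^8 Pa.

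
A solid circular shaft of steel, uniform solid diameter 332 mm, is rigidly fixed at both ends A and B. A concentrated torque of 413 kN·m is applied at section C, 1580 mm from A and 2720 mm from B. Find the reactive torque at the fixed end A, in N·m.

With uniform GJ and both ends fixed, compatibility θ_AC = θ_CB gives T_A·a = T_B·b, together with T_A + T_B = T₀.
T_A = T₀·b/(a+b) = 413000·2720/4300 = 261200 N·m; T_B = 151800 N·m.

261000 N·m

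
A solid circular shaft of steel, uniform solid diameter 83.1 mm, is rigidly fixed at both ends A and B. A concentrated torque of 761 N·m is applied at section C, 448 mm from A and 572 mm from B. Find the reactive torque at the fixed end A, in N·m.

427 N·m

With uniform GJ and both ends fixed, compatibility θ_AC = θ_CB gives T_A·a = T_B·b, together with T_A + T_B = T₀.
T_A = T₀·b/(a+b) = 761.0·572/1020 = 426.8 N·m; T_B = 334.2 N·m.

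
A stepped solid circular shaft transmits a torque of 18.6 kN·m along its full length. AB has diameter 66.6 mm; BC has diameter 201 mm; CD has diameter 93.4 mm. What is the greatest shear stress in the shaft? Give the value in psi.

46500 psi

Under the same torque, τ_max = 16T/(πd³) is largest where d is smallest — segment AB (d = 66.6 mm).
τ_max = 16·18600/(π·(0.0666)³) = 3.207×10^8 Pa.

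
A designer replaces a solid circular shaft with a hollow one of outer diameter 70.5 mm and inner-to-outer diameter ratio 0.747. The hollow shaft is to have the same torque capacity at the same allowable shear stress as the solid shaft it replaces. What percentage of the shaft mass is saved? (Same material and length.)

Equal τ_max and T ⇒ the solid shaft needs d_s³ = d_o³(1−k⁴), so d_s = 70.5·(1−0.747⁴)^(1/3) = 62.26 mm.
Area ratio A_h/A_s = d_o²(1−k²)/d_s² = (1−k²)/(1−k⁴)^(2/3) = 0.5668.
Mass saving = 1 − 0.5668 = 43.3 %.

43.3 %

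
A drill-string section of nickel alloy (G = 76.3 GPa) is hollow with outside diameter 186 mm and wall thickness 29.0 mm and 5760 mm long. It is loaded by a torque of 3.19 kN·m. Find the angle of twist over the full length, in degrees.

J = π(d_o⁴ − d_i⁴)/32 = π(0.186⁴ − 0.128⁴)/32 = 9.115×10^-5 m⁴.
θ = T·L/(G·J) = 3190 × 5.76 / (76.3×10⁹ × 9.115×10^-5) = 2.642×10^-3 rad.

0.151°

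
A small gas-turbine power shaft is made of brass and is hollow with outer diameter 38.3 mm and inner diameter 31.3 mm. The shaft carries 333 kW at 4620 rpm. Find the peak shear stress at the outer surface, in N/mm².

113 N/mm²

ω = 2π·4620/60 = 483.8 rad/s, so T = P/ω = 333×10³ / 483.8 = 688.3 N·m.
J = π(d_o⁴ − d_i⁴)/32 = π(0.0383⁴ − 0.0313⁴)/32 = 1.170×10^-7 m⁴.
τ_max = T·r/J = 688.3 × 0.0191 / 1.170×10^-7 = 1.126×10^8 Pa.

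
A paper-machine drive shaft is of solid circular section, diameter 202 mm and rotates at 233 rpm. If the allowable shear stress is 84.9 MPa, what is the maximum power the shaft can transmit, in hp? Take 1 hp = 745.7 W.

4500 hp

J = πd⁴/32 = π(0.202)⁴/32 = 1.635×10^-4 m⁴.
T_max = τ_allow·J/r = 8.49×10^7 × 1.635×10^-4 / 0.101 = 137400 N·m.
ω = 2π·233/60 = 24.40 rad/s, so P_max = T_max·ω = 3.353×10^6 W.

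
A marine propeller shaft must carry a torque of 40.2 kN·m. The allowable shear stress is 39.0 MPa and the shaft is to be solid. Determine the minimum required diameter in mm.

174 mm

For a solid shaft τ_max = 16T/(πd³), so d = (16T/(π τ_allow))^(1/3) = (16·40200/(π·3.90×10^7))^(1/3) = 0.1738 m.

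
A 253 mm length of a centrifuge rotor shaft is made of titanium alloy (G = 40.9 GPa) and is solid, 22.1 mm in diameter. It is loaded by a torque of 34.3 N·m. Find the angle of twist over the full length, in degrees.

0.519°

J = πd⁴/32 = π(0.0221)⁴/32 = 2.342×10^-8 m⁴.
θ = T·L/(G·J) = 34.30 × 0.253 / (40.9×10⁹ × 2.342×10^-8) = 9.060×10^-3 rad.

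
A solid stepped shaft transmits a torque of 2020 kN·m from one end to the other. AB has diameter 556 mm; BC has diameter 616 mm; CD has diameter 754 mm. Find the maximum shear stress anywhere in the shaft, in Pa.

5.99e7 Pa

Under the same torque, τ_max = 16T/(πd³) is largest where d is smallest — segment AB (d = 556 mm).
τ_max = 16·2.020e6/(π·(0.556)³) = 5.985×10^7 Pa.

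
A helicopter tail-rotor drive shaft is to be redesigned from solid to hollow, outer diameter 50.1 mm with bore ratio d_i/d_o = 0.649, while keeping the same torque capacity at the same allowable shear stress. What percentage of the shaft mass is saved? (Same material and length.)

34.1 %

Equal τ_max and T ⇒ the solid shaft needs d_s³ = d_o³(1−k⁴), so d_s = 50.1·(1−0.649⁴)^(1/3) = 46.94 mm.
Area ratio A_h/A_s = d_o²(1−k²)/d_s² = (1−k²)/(1−k⁴)^(2/3) = 0.6593.
Mass saving = 1 − 0.6593 = 34.1 %.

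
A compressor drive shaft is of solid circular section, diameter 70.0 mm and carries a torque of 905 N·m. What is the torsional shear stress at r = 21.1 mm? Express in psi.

1170 psi

J = πd⁴/32 = π(0.0700)⁴/32 = 2.357×10^-6 m⁴.
Shear stress varies linearly with radius: τ = T·r/J = 905.0 × 0.0211 / 2.357×10^-6 = 8.101×10^6 Pa.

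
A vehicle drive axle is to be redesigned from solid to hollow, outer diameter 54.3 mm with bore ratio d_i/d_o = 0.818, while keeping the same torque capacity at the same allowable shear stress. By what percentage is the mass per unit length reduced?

50.8 %

Equal τ_max and T ⇒ the solid shaft needs d_s³ = d_o³(1−k⁴), so d_s = 54.3·(1−0.818⁴)^(1/3) = 44.55 mm.
Area ratio A_h/A_s = d_o²(1−k²)/d_s² = (1−k²)/(1−k⁴)^(2/3) = 0.4915.
Mass saving = 1 − 0.4915 = 50.8 %.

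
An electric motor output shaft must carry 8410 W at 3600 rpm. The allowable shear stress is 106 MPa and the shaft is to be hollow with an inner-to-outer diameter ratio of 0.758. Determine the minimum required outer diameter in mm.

11.7 mm

ω = 2π·3600/60 = 377.0 rad/s, so T = P/ω = 8410 / 377.0 = 22.31 N·m.
For a hollow shaft with d_i/d_o = 0.758: τ_max = 16T/(π d_o³ (1−k⁴)), so d_o = [16T/(π τ_allow (1−k⁴))]^(1/3) = [16·22.31/(π·1.06×10^8·0.6699)]^(1/3) = 0.01170 m.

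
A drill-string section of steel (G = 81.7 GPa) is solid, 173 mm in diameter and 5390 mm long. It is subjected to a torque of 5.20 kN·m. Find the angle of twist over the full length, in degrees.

0.224°

J = πd⁴/32 = π(0.173)⁴/32 = 8.794×10^-5 m⁴.
θ = T·L/(G·J) = 5200 × 5.39 / (81.7×10⁹ × 8.794×10^-5) = 3.901×10^-3 rad.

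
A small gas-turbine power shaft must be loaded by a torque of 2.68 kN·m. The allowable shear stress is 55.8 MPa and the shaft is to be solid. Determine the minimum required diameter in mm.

62.5 mm

For a solid shaft τ_max = 16T/(πd³), so d = (16T/(π τ_allow))^(1/3) = (16·2680/(π·5.58×10^7))^(1/3) = 0.06254 m.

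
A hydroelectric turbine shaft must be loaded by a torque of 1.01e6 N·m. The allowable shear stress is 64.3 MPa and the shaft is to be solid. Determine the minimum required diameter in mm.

For a solid shaft τ_max = 16T/(πd³), so d = (16T/(π τ_allow))^(1/3) = (16·1.010e6/(π·6.43×10^7))^(1/3) = 0.4309 m.

431 mm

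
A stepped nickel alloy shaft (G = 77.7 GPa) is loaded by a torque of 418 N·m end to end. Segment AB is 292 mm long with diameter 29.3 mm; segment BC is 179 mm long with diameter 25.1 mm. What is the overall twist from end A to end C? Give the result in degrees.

J_AB = π(0.0293)⁴/32 = 7.24×10^-8 m⁴; J_BC = π(0.0251)⁴/32 = 3.90×10^-8 m⁴.
θ = (T/G)·Σ L_i/J_i = (418.0/77.7×10⁹)·(0.292/7.24×10^-8 + 0.179/3.90×10^-8) = 0.04642 rad.

2.66°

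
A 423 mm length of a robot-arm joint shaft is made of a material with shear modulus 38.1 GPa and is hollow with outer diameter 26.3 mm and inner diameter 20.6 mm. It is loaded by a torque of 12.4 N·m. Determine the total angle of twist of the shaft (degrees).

0.269°

J = π(d_o⁴ − d_i⁴)/32 = π(0.0263⁴ − 0.0206⁴)/32 = 2.929×10^-8 m⁴.
θ = T·L/(G·J) = 12.40 × 0.423 / (38.1×10⁹ × 2.929×10^-8) = 4.700×10^-3 rad.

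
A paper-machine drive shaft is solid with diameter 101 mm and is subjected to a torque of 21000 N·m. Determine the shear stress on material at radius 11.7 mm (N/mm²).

24.1 N/mm²

J = πd⁴/32 = π(0.101)⁴/32 = 1.022×10^-5 m⁴.
Shear stress varies linearly with radius: τ = T·r/J = 21000 × 0.0117 / 1.022×10^-5 = 2.405×10^7 Pa.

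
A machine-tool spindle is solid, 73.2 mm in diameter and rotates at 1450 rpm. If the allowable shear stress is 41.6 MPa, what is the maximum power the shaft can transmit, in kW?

J = πd⁴/32 = π(0.0732)⁴/32 = 2.819×10^-6 m⁴.
T_max = τ_allow·J/r = 4.16×10^7 × 2.819×10^-6 / 0.0366 = 3204 N·m.
ω = 2π·1450/60 = 151.8 rad/s, so P_max = T_max·ω = 4.865×10^5 W.

486 kW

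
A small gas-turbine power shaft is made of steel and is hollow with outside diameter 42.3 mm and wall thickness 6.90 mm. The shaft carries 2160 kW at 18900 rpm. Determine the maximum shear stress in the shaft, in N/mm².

ω = 2π·18900/60 = 1979 rad/s, so T = P/ω = 2160×10³ / 1979 = 1091 N·m.
J = π(d_o⁴ − d_i⁴)/32 = π(0.0423⁴ − 0.0285⁴)/32 = 2.495×10^-7 m⁴.
τ_max = T·r/J = 1091 × 0.0211 / 2.495×10^-7 = 9.250×10^7 Pa.

92.5 N/mm²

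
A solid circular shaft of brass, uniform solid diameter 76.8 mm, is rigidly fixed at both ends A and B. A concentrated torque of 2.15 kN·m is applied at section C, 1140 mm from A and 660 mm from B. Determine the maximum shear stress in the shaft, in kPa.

With uniform GJ and both ends fixed, compatibility θ_AC = θ_CB gives T_A·a = T_B·b, together with T_A + T_B = T₀.
T_A = T₀·b/(a+b) = 2150·660/1800 = 788.3 N·m; T_B = 1362 N·m.
τ in each portion: τ_AC = 8.86×10^6 Pa, τ_CB = 1.53×10^7 Pa; maximum is in CB.
τ_max = T_CB·r/J = 1362·0.0384/3.42×10^-6 = 1.531×10^7 Pa.

15300 kPa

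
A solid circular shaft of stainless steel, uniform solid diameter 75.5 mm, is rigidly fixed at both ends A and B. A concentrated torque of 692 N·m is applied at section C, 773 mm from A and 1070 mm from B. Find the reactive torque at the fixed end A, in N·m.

With uniform GJ and both ends fixed, compatibility θ_AC = θ_CB gives T_A·a = T_B·b, together with T_A + T_B = T₀.
T_A = T₀·b/(a+b) = 692.0·1070/1843 = 401.8 N·m; T_B = 290.2 N·m.

402 N·m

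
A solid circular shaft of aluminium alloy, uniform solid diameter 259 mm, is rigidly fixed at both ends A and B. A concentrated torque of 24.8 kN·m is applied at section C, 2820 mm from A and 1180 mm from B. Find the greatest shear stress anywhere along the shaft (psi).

With uniform GJ and both ends fixed, compatibility θ_AC = θ_CB gives T_A·a = T_B·b, together with T_A + T_B = T₀.
T_A = T₀·b/(a+b) = 24800·1180/4000 = 7316 N·m; T_B = 17480 N·m.
τ in each portion: τ_AC = 2.14×10^6 Pa, τ_CB = 5.13×10^6 Pa; maximum is in CB.
τ_max = T_CB·r/J = 17480·0.130/4.42×10^-4 = 5.125×10^6 Pa.

743 psi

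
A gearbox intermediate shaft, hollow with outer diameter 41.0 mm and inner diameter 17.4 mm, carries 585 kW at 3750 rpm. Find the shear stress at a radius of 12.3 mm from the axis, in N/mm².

ω = 2π·3750/60 = 392.7 rad/s, so T = P/ω = 585×10³ / 392.7 = 1490 N·m.
J = π(d_o⁴ − d_i⁴)/32 = π(0.0410⁴ − 0.0174⁴)/32 = 2.684×10^-7 m⁴.
Shear stress varies linearly with radius: τ = T·r/J = 1490 × 0.0123 / 2.684×10^-7 = 6.826×10^7 Pa.

68.3 N/mm²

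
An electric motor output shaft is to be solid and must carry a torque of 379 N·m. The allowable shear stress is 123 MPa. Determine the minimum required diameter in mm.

For a solid shaft τ_max = 16T/(πd³), so d = (16T/(π τ_allow))^(1/3) = (16·379.0/(π·1.23×10^8))^(1/3) = 0.02504 m.

25.0 mm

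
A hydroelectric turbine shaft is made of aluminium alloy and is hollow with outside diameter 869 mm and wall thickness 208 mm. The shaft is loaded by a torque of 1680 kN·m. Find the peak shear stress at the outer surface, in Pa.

1.41e7 Pa

J = π(d_o⁴ − d_i⁴)/32 = π(0.869⁴ − 0.453⁴)/32 = 0.05185 m⁴.
τ_max = T·r/J = 1.680e6 × 0.434 / 0.05185 = 1.408×10^7 Pa.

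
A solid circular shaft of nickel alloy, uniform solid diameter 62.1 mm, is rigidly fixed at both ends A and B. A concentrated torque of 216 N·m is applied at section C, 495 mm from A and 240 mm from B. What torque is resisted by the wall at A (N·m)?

70.5 N·m

With uniform GJ and both ends fixed, compatibility θ_AC = θ_CB gives T_A·a = T_B·b, together with T_A + T_B = T₀.
T_A = T₀·b/(a+b) = 216.0·240/735.0 = 70.53 N·m; T_B = 145.5 N·m.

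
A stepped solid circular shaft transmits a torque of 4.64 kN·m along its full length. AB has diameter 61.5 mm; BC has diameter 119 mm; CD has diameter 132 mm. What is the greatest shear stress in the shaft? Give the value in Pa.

1.02e8 Pa

Under the same torque, τ_max = 16T/(πd³) is largest where d is smallest — segment AB (d = 61.5 mm).
τ_max = 16·4640/(π·(0.0615)³) = 1.016×10^8 Pa.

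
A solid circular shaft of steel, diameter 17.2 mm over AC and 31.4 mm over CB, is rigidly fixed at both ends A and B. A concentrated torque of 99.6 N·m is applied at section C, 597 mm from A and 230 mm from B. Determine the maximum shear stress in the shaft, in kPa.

Compatibility: T_A·a/J_AC = T_B·b/J_CB with T_A + T_B = T₀.
J_AC = 8.59×10^-9 m⁴, J_CB = 9.54×10^-8 m⁴, so T_A = T₀·(J_AC/a)/((J_AC/a)+(J_CB/b)) = 3.339 N·m, T_B = 96.26 N·m.
τ in each portion: τ_AC = 3.34×10^6 Pa, τ_CB = 1.58×10^7 Pa; maximum is in CB.
τ_max = T_CB·r/J = 96.26·0.0157/9.54×10^-8 = 1.584×10^7 Pa.

15800 kPa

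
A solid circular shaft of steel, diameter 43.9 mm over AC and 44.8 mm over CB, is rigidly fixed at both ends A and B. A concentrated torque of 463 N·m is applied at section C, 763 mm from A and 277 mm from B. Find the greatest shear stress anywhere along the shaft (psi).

2850 psi

Compatibility: T_A·a/J_AC = T_B·b/J_CB with T_A + T_B = T₀.
J_AC = 3.65×10^-7 m⁴, J_CB = 3.95×10^-7 m⁴, so T_A = T₀·(J_AC/a)/((J_AC/a)+(J_CB/b)) = 116.1 N·m, T_B = 346.9 N·m.
τ in each portion: τ_AC = 6.99×10^6 Pa, τ_CB = 1.96×10^7 Pa; maximum is in CB.
τ_max = T_CB·r/J = 346.9·0.0224/3.95×10^-7 = 1.965×10^7 Pa.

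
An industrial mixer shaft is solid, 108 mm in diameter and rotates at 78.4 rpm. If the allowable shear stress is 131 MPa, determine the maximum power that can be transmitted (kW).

266 kW

J = πd⁴/32 = π(0.108)⁴/32 = 1.336×10^-5 m⁴.
T_max = τ_allow·J/r = 1.31×10^8 × 1.336×10^-5 / 0.0540 = 32400 N·m.
ω = 2π·78.4/60 = 8.210 rad/s, so P_max = T_max·ω = 2.660×10^5 W.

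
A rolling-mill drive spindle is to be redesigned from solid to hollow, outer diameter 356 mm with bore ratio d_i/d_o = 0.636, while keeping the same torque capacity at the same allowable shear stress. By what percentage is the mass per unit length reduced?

32.9 %

Equal τ_max and T ⇒ the solid shaft needs d_s³ = d_o³(1−k⁴), so d_s = 356·(1−0.636⁴)^(1/3) = 335.4 mm.
Area ratio A_h/A_s = d_o²(1−k²)/d_s² = (1−k²)/(1−k⁴)^(2/3) = 0.6708.
Mass saving = 1 − 0.6708 = 32.9 %.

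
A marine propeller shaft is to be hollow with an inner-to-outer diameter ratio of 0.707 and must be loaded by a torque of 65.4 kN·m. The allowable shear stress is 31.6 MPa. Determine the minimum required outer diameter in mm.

For a hollow shaft with d_i/d_o = 0.707: τ_max = 16T/(π d_o³ (1−k⁴)), so d_o = [16T/(π τ_allow (1−k⁴))]^(1/3) = [16·65400/(π·3.16×10^7·0.7502)]^(1/3) = 0.2413 m.

241 mm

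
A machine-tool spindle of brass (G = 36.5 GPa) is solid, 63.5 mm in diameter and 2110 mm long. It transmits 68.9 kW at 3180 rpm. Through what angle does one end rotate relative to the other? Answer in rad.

0.00749 rad

ω = 2π·3180/60 = 333.0 rad/s, so T = P/ω = 68.9×10³ / 333.0 = 206.9 N·m.
J = πd⁴/32 = π(0.0635)⁴/32 = 1.596×10^-6 m⁴.
θ = T·L/(G·J) = 206.9 × 2.11 / (36.5×10⁹ × 1.596×10^-6) = 7.493×10^-3 rad.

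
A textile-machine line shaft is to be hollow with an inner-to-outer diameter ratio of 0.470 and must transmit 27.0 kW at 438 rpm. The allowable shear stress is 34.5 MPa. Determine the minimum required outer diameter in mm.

45.0 mm

ω = 2π·438/60 = 45.87 rad/s, so T = P/ω = 27.0×10³ / 45.87 = 588.7 N·m.
For a hollow shaft with d_i/d_o = 0.470: τ_max = 16T/(π d_o³ (1−k⁴)), so d_o = [16T/(π τ_allow (1−k⁴))]^(1/3) = [16·588.7/(π·3.45×10^7·0.9512)]^(1/3) = 0.04504 m.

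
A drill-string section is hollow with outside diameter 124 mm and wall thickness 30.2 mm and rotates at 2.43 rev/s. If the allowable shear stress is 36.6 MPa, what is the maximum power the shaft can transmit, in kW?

195 kW

J = π(d_o⁴ − d_i⁴)/32 = π(0.124⁴ − 0.0636⁴)/32 = 2.160×10^-5 m⁴.
T_max = τ_allow·J/r = 3.66×10^7 × 2.160×10^-5 / 0.0620 = 12750 N·m.
ω = 2π·2.43 = 15.27 rad/s, so P_max = T_max·ω = 1.947×10^5 W.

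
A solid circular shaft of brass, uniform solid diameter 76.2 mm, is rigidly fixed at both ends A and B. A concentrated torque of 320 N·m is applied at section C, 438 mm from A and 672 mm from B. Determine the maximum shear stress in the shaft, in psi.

With uniform GJ and both ends fixed, compatibility θ_AC = θ_CB gives T_A·a = T_B·b, together with T_A + T_B = T₀.
T_A = T₀·b/(a+b) = 320.0·672/1110 = 193.7 N·m; T_B = 126.3 N·m.
τ in each portion: τ_AC = 2.23×10^6 Pa, τ_CB = 1.45×10^6 Pa; maximum is in AC.
τ_max = T_AC·r/J = 193.7·0.0381/3.31×10^-6 = 2.230×10^6 Pa.

323 psi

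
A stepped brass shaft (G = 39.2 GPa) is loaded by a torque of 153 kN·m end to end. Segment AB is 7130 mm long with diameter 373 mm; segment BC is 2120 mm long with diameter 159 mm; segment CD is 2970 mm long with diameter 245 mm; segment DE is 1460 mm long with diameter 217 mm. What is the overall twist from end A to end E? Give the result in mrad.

J_AB = π(0.373)⁴/32 = 1.90×10^-3 m⁴; J_BC = π(0.159)⁴/32 = 6.27×10^-5 m⁴; J_CD = π(0.245)⁴/32 = 3.54×10^-4 m⁴; J_DE = π(0.217)⁴/32 = 2.18×10^-4 m⁴.
θ = (T/G)·Σ L_i/J_i = (153000/39.2×10⁹)·(7.13/1.90×10^-3 + 2.12/6.27×10^-5 + 2.97/3.54×10^-4 + 1.46/2.18×10^-4) = 0.2055 rad.

205 mrad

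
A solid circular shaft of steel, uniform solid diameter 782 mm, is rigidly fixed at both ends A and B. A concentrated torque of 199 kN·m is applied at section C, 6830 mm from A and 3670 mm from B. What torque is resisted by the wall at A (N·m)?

With uniform GJ and both ends fixed, compatibility θ_AC = θ_CB gives T_A·a = T_B·b, together with T_A + T_B = T₀.
T_A = T₀·b/(a+b) = 199000·3670/10500 = 69560 N·m; T_B = 129400 N·m.

69600 N·m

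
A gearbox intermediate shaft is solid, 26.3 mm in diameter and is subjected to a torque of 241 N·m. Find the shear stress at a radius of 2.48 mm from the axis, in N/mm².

J = πd⁴/32 = π(0.0263)⁴/32 = 4.697×10^-8 m⁴.
Shear stress varies linearly with radius: τ = T·r/J = 241.0 × 0.00248 / 4.697×10^-8 = 1.272×10^7 Pa.

12.7 N/mm²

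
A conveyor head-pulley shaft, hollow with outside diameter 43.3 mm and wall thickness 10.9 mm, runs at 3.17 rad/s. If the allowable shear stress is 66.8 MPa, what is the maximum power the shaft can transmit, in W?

3170 W

J = π(d_o⁴ − d_i⁴)/32 = π(0.0433⁴ − 0.0215⁴)/32 = 3.241×10^-7 m⁴.
T_max = τ_allow·J/r = 6.68×10^7 × 3.241×10^-7 / 0.0216 = 1000 N·m.
ω = 3.17 rad/s, so P_max = T_max·ω = 3170 W.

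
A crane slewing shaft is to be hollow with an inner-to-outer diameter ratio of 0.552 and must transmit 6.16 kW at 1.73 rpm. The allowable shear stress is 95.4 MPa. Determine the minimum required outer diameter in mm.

126 mm

ω = 2π·1.73/60 = 0.1812 rad/s, so T = P/ω = 6.16×10³ / 0.1812 = 34000 N·m.
For a hollow shaft with d_i/d_o = 0.552: τ_max = 16T/(π d_o³ (1−k⁴)), so d_o = [16T/(π τ_allow (1−k⁴))]^(1/3) = [16·34000/(π·9.54×10^7·0.9072)]^(1/3) = 0.1260 m.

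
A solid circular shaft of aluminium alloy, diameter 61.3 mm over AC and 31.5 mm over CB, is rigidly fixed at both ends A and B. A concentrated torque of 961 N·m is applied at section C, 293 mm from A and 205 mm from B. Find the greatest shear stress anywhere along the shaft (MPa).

Compatibility: T_A·a/J_AC = T_B·b/J_CB with T_A + T_B = T₀.
J_AC = 1.39×10^-6 m⁴, J_CB = 9.67×10^-8 m⁴, so T_A = T₀·(J_AC/a)/((J_AC/a)+(J_CB/b)) = 873.9 N·m, T_B = 87.09 N·m.
τ in each portion: τ_AC = 1.93×10^7 Pa, τ_CB = 1.42×10^7 Pa; maximum is in AC.
τ_max = T_AC·r/J = 873.9·0.0307/1.39×10^-6 = 1.932×10^7 Pa.

19.3 MPa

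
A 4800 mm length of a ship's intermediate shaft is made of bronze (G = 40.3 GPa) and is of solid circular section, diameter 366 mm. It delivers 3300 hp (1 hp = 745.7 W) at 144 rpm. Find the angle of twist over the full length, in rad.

0.0110 rad

ω = 2π·144/60 = 15.08 rad/s, so T = P/ω = 3300×745.7 / 15.08 = 163200 N·m.
J = πd⁴/32 = π(0.366)⁴/32 = 1.762×10^-3 m⁴.
θ = T·L/(G·J) = 163200 × 4.80 / (40.3×10⁹ × 1.762×10^-3) = 0.01103 rad.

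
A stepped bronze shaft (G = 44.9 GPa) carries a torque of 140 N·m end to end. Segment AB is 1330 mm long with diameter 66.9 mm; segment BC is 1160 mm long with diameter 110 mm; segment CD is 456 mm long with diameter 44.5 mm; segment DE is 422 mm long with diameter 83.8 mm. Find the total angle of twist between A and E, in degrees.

0.362°

J_AB = π(0.0669)⁴/32 = 1.97×10^-6 m⁴; J_BC = π(0.110)⁴/32 = 1.44×10^-5 m⁴; J_CD = π(0.0445)⁴/32 = 3.85×10^-7 m⁴; J_DE = π(0.0838)⁴/32 = 4.84×10^-6 m⁴.
θ = (T/G)·Σ L_i/J_i = (140.0/44.9×10⁹)·(1.33/1.97×10^-6 + 1.16/1.44×10^-5 + 0.456/3.85×10^-7 + 0.422/4.84×10^-6) = 6.325×10^-3 rad.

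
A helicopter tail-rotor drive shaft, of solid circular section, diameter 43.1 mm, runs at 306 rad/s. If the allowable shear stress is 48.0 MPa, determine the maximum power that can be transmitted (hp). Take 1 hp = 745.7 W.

J = πd⁴/32 = π(0.0431)⁴/32 = 3.388×10^-7 m⁴.
T_max = τ_allow·J/r = 4.80×10^7 × 3.388×10^-7 / 0.0215 = 754.6 N·m.
ω = 306 rad/s, so P_max = T_max·ω = 2.309×10^5 W.

310 hp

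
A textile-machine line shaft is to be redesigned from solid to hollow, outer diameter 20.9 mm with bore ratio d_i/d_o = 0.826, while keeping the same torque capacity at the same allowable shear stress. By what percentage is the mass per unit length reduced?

51.8 %

Equal τ_max and T ⇒ the solid shaft needs d_s³ = d_o³(1−k⁴), so d_s = 20.9·(1−0.826⁴)^(1/3) = 16.96 mm.
Area ratio A_h/A_s = d_o²(1−k²)/d_s² = (1−k²)/(1−k⁴)^(2/3) = 0.4824.
Mass saving = 1 − 0.4824 = 51.8 %.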